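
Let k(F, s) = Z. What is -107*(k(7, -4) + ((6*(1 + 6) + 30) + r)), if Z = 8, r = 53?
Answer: -14231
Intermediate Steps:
k(F, s) = 8
-107*(k(7, -4) + ((6*(1 + 6) + 30) + r)) = -107*(8 + ((6*(1 + 6) + 30) + 53)) = -107*(8 + ((6*7 + 30) + 53)) = -107*(8 + ((42 + 30) + 53)) = -107*(8 + (72 + 53)) = -107*(8 + 125) = -107*133 = -14231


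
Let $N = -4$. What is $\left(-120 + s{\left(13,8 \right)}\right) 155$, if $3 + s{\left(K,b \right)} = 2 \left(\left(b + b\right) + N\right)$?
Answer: $-15345$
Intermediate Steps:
$s{\left(K,b \right)} = -11 + 4 b$ ($s{\left(K,b \right)} = -3 + 2 \left(\left(b + b\right) - 4\right) = -3 + 2 \left(2 b - 4\right) = -3 + 2 \left(-4 + 2 b\right) = -3 + \left(-8 + 4 b\right) = -11 + 4 b$)
$\left(-120 + s{\left(13,8 \right)}\right) 155 = \left(-120 + \left(-11 + 4 \cdot 8\right)\right) 155 = \left(-120 + \left(-11 + 32\right)\right) 155 = \left(-120 + 21\right) 155 = \left(-99\right) 155 = -15345$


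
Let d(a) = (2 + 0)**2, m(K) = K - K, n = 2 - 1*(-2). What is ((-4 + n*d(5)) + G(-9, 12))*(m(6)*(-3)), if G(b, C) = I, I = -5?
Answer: 0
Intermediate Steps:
n = 4 (n = 2 + 2 = 4)
m(K) = 0
d(a) = 4 (d(a) = 2**2 = 4)
G(b, C) = -5
((-4 + n*d(5)) + G(-9, 12))*(m(6)*(-3)) = ((-4 + 4*4) - 5)*(0*(-3)) = ((-4 + 16) - 5)*0 = (12 - 5)*0 = 7*0 = 0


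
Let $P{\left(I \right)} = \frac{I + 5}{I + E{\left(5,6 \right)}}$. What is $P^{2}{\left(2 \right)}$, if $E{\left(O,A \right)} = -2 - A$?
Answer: $\frac{49}{36} \approx 1.3611$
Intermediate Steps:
$P{\left(I \right)} = \frac{5 + I}{-8 + I}$ ($P{\left(I \right)} = \frac{I + 5}{I - 8} = \frac{5 + I}{I - 8} = \frac{5 + I}{-8 + I}$)
$P^{2}{\left(2 \right)} = \left(\frac{5 + 2}{-8 + 2}\right)^{2} = \left(\frac{1}{-6} \cdot 7\right)^{2} = \left(\left(- \frac{1}{6}\right) 7\right)^{2} = \left(- \frac{7}{6}\right)^{2} = \frac{49}{36}$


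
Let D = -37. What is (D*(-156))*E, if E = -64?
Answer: -369408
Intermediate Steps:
(D*(-156))*E = -37*(-156)*(-64) = 5772*(-64) = -369408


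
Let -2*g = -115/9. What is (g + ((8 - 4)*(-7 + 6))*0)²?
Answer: 13225/324 ≈ 40.818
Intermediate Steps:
g = 115/18 (g = -(-115)/(2*9) = -½*(-115/9) = 115/18 ≈ 6.3889)
(g + ((8 - 4)*(-7 + 6))*0)² = (115/18 + ((8 - 4)*(-7 + 6))*0)² = (115/18 + (4*(-1))*0)² = (115/18 - 4*0)² = (115/18 + 0)² = (115/18)² = 13225/324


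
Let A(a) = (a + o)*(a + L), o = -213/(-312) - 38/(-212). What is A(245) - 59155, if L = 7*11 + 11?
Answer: 125216243/5512 ≈ 22717.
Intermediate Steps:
o = 4751/5512 (o = -213*(-1/312) - 38*(-1/212) = 71/104 + 19/106 = 4751/5512 ≈ 0.86194)
L = 88 (L = 77 + 11 = 88)
A(a) = (88 + a)*(4751/5512 + a) (A(a) = (a + 4751/5512)*(a + 88) = (4751/5512 + a)*(88 + a) = (88 + a)*(4751/5512 + a))
A(245) - 59155 = (52261/689 + 245**2 + (489807/5512)*245) - 59155 = (52261/689 + 60025 + 120002715/5512) - 59155 = 451278603/5512 - 59155 = 125216243/5512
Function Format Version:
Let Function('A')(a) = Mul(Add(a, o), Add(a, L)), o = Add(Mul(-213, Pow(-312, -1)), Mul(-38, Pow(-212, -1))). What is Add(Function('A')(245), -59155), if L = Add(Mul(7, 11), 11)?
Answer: Rational(125216243, 5512) ≈ 22717.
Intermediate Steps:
o = Rational(4751, 5512) (o = Add(Mul(-213, Rational(-1, 312)), Mul(-38, Rational(-1, 212))) = Add(Rational(71, 104), Rational(19, 106)) = Rational(4751, 5512) ≈ 0.86194)
L = 88 (L = Add(77, 11) = 88)
Function('A')(a) = Mul(Add(88, a), Add(Rational(4751, 5512), a)) (Function('A')(a) = Mul(Add(a, Rational(4751, 5512)), Add(a, 88)) = Mul(Add(Rational(4751, 5512), a), Add(88, a)) = Mul(Add(88, a), Add(Rational(4751, 5512), a)))
Add(Function('A')(245), -59155) = Add(Add(Rational(52261, 689), Pow(245, 2), Mul(Rational(489807, 5512), 245)), -59155) = Add(Add(Rational(52261, 689), 60025, Rational(120002715, 5512)), -59155) = Add(Rational(451278603, 5512), -59155) = Rational(125216243, 5512)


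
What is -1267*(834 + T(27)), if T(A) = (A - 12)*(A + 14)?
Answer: -1835883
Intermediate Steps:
T(A) = (-12 + A)*(14 + A)
-1267*(834 + T(27)) = -1267*(834 + (-168 + 27**2 + 2*27)) = -1267*(834 + (-168 + 729 + 54)) = -1267*(834 + 615) = -1267*1449 = -1835883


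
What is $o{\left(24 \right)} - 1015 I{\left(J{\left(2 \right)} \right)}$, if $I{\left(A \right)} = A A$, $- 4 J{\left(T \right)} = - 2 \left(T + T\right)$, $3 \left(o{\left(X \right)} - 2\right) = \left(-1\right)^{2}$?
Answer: $- \frac{12173}{3} \approx -4057.7$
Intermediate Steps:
$o{\left(X \right)} = \frac{7}{3}$ ($o{\left(X \right)} = 2 + \frac{\left(-1\right)^{2}}{3} = 2 + \frac{1}{3} \cdot 1 = 2 + \frac{1}{3} = \frac{7}{3}$)
$J{\left(T \right)} = T$ ($J{\left(T \right)} = - \frac{\left(-2\right) \left(T + T\right)}{4} = - \frac{\left(-2\right) 2 T}{4} = - \frac{\left(-4\right) T}{4} = T$)
$I{\left(A \right)} = A^{2}$
$o{\left(24 \right)} - 1015 I{\left(J{\left(2 \right)} \right)} = \frac{7}{3} - 1015 \cdot 2^{2} = \frac{7}{3} - 4060 = - \frac{12173}{3}$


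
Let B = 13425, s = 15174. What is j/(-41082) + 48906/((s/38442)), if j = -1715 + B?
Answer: 715146374903/5772021 ≈ 1.2390e+5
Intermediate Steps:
j = 11710 (j = -1715 + 13425 = 11710)
j/(-41082) + 48906/((s/38442)) = 11710/(-41082) + 48906/((15174/38442)) = 11710*(-1/41082) + 48906/((15174*(1/38442))) = -5855/20541 + 48906/(2529/6407) = -5855/20541 + 48906*(6407/2529) = -5855/20541 + 34815638/281 = 715146374903/5772021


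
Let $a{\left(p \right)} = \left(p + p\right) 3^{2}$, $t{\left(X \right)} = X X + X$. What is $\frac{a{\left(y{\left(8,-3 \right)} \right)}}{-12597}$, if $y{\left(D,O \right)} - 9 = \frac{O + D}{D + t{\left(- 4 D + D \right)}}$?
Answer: $- \frac{3027}{235144} \approx -0.012873$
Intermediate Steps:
$t{\left(X \right)} = X + X^{2}$ ($t{\left(X \right)} = X^{2} + X = X + X^{2}$)
$y{\left(D,O \right)} = 9 + \frac{D + O}{D - 3 D \left(1 - 3 D\right)}$ ($y{\left(D,O \right)} = 9 + \frac{O + D}{D + \left(- 4 D + D\right) \left(1 + \left(- 4 D + D\right)\right)} = 9 + \frac{D + O}{D + - 3 D \left(1 - 3 D\right)} = 9 + \frac{D + O}{D - 3 D \left(1 - 3 D\right)}$)
$a{\left(p \right)} = 18 p$ ($a{\left(p \right)} = 2 p 9 = 18 p$)
$\frac{a{\left(y{\left(8,-3 \right)} \right)}}{-12597} = \frac{18 \frac{-3 - 136 + 81 \cdot 8^{2}}{8 \left(-2 + 9 \cdot 8\right)}}{-12597} = 18 \frac{-3 - 136 + 81 \cdot 64}{8 \left(-2 + 72\right)} \left(- \frac{1}{12597}\right) = 18 \frac{-3 - 136 + 5184}{8 \cdot 70} \left(- \frac{1}{12597}\right) = 18 \cdot \frac{1}{8} \cdot \frac{1}{70} \cdot 5045 \left(- \frac{1}{12597}\right) = 18 \cdot \frac{1009}{112} \left(- \frac{1}{12597}\right) = \frac{9081}{56} \left(- \frac{1}{12597}\right) = - \frac{3027}{235144}$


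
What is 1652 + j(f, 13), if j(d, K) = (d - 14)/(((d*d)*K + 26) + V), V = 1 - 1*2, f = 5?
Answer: 578191/350 ≈ 1652.0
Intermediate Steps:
V = -1 (V = 1 - 2 = -1)
j(d, K) = (-14 + d)/(25 + K*d²) (j(d, K) = (d - 14)/(((d*d)*K + 26) - 1) = (-14 + d)/((d²*K + 26) - 1) = (-14 + d)/((K*d² + 26) - 1) = (-14 + d)/((26 + K*d²) - 1) = (-14 + d)/(25 + K*d²))
1652 + j(f, 13) = 1652 + (-14 + 5)/(25 + 13*5²) = 1652 - 9/(25 + 13*25) = 1652 - 9/(25 + 325) = 1652 - 9/350 = 578191/350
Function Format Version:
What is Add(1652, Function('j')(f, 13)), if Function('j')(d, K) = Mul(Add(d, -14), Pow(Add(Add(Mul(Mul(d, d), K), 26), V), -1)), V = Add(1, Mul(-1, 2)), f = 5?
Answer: Rational(578191, 350) ≈ 1652.0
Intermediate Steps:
V = -1 (V = Add(1, -2) = -1)
Function('j')(d, K) = Mul(Pow(Add(25, Mul(K, Pow(d, 2))), -1), Add(-14, d)) (Function('j')(d, K) = Mul(Add(d, -14), Pow(Add(Add(Mul(Mul(d, d), K), 26), -1), -1)) = Mul(Add(-14, d), Pow(Add(Add(Mul(Pow(d, 2), K), 26), -1), -1)) = Mul(Add(-14, d), Pow(Add(Add(Mul(K, Pow(d, 2)), 26), -1), -1)) = Mul(Add(-14, d), Pow(Add(Add(26, Mul(K, Pow(d, 2))), -1), -1)) = Mul(Add(-14, d), Pow(Add(25, Mul(K, Pow(d, 2))), -1)) = Mul(Pow(Add(25, Mul(K, Pow(d, 2))), -1), Add(-14, d)))
Add(1652, Function('j')(f, 13)) = Add(1652, Mul(Pow(Add(25, Mul(13, Pow(5, 2))), -1), Add(-14, 5))) = Add(1652, Mul(Pow(Add(25, Mul(13, 25)), -1), -9)) = Add(1652, Mul(Pow(Add(25, 325), -1), -9)) = Add(1652, Mul(Pow(350, -1), -9)) = Add(1652, Mul(Rational(1, 350), -9)) = Add(1652, Rational(-9, 350)) = Rational(578191, 350)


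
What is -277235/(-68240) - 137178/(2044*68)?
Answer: 364655255/118560176 ≈ 3.0757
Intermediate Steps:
-277235/(-68240) - 137178/(2044*68) = -277235*(-1/68240) - 137178/138992 = 55447/13648 - 137178*1/138992 = 55447/13648 - 68589/69496 = 364655255/118560176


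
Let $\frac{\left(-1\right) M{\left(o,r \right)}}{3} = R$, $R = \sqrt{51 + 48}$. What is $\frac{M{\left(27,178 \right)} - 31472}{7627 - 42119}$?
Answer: $\frac{7868}{8623} + \frac{9 \sqrt{11}}{34492} \approx 0.91331$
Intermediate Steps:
$R = 3 \sqrt{11}$ ($R = \sqrt{99} = 3 \sqrt{11} \approx 9.9499$)
$M{\left(o,r \right)} = - 9 \sqrt{11}$ ($M{\left(o,r \right)} = - 3 \cdot 3 \sqrt{11} = - 9 \sqrt{11}$)
$\frac{M{\left(27,178 \right)} - 31472}{7627 - 42119} = \frac{- 9 \sqrt{11} - 31472}{7627 - 42119} = \frac{- 9 \sqrt{11} - 31472}{-34492} = \left(-31472 - 9 \sqrt{11}\right) \left(- \frac{1}{34492}\right) = \frac{7868}{8623} + \frac{9 \sqrt{11}}{34492}$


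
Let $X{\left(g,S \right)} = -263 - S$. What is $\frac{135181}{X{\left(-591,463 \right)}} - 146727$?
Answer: $- \frac{106658983}{726} \approx -1.4691 \cdot 10^{5}$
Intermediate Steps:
$\frac{135181}{X{\left(-591,463 \right)}} - 146727 = \frac{135181}{-263 - 463} - 146727 = \frac{135181}{-726} - 146727 = 135181 \left(- \frac{1}{726}\right) - 146727 = - \frac{135181}{726} - 146727 = - \frac{106658983}{726}$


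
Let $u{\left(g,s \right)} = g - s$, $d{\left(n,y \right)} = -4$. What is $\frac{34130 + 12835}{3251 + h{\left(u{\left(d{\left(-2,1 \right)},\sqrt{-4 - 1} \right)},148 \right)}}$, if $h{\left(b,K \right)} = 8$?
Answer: $\frac{46965}{3259} \approx 14.411$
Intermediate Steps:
$\frac{34130 + 12835}{3251 + h{\left(u{\left(d{\left(-2,1 \right)},\sqrt{-4 - 1} \right)},148 \right)}} = \frac{34130 + 12835}{3251 + 8} = \frac{46965}{3259}$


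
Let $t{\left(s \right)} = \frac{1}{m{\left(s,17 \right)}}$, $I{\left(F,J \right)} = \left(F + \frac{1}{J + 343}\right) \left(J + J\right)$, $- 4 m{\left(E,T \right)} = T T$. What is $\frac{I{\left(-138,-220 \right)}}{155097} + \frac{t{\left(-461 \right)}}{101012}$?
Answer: $\frac{54503194453109}{139225674438927} \approx 0.39147$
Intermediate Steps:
$m{\left(E,T \right)} = - \frac{T^{2}}{4}$ ($m{\left(E,T \right)} = - \frac{T T}{4} = - \frac{T^{2}}{4}$)
$I{\left(F,J \right)} = 2 J \left(F + \frac{1}{343 + J}\right)$ ($I{\left(F,J \right)} = \left(F + \frac{1}{343 + J}\right) 2 J = 2 J \left(F + \frac{1}{343 + J}\right)$)
$t{\left(s \right)} = - \frac{4}{289}$ ($t{\left(s \right)} = \frac{1}{\left(- \frac{1}{4}\right) 17^{2}} = \frac{1}{\left(- \frac{1}{4}\right) 289} = \frac{1}{- \frac{289}{4}} = - \frac{4}{289}$)
$\frac{I{\left(-138,-220 \right)}}{155097} + \frac{t{\left(-461 \right)}}{101012} = \frac{2 \left(-220\right) \frac{1}{343 - 220} \left(1 + 343 \left(-138\right) - -30360\right)}{155097} - \frac{4}{289 \cdot 101012} = 2 \left(-220\right) \frac{1}{123} \left(1 - 47334 + 30360\right) \frac{1}{155097} - \frac{1}{7298117} = 2 \left(-220\right) \frac{1}{123} \left(-16973\right) \frac{1}{155097} - \frac{1}{7298117} = \frac{7468120}{123} \cdot \frac{1}{155097} - \frac{1}{7298117} = \frac{7468120}{19076931} - \frac{1}{7298117} = \frac{54503194453109}{139225674438927}$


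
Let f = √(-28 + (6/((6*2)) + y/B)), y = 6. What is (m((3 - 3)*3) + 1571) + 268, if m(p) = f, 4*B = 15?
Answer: 1839 + I*√2590/10 ≈ 1839.0 + 5.0892*I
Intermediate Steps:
B = 15/4 (B = (¼)*15 = 15/4 ≈ 3.7500)
f = I*√2590/10 (f = √(-28 + (6/((6*2)) + 6/(15/4))) = √(-28 + (6/12 + 6*(4/15))) = √(-28 + (6*(1/12) + 8/5)) = √(-28 + (½ + 8/5)) = √(-28 + 21/10) = √(-259/10) = I*√2590/10 ≈ 5.0892*I)
m(p) = I*√2590/10
(m((3 - 3)*3) + 1571) + 268 = (I*√2590/10 + 1571) + 268 = (1571 + I*√2590/10) + 268 = 1839 + I*√2590/10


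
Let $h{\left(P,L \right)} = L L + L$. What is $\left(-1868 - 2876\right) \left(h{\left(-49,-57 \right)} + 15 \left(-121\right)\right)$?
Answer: $-6532488$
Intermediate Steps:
$h{\left(P,L \right)} = L + L^{2}$ ($h{\left(P,L \right)} = L^{2} + L = L + L^{2}$)
$\left(-1868 - 2876\right) \left(h{\left(-49,-57 \right)} + 15 \left(-121\right)\right) = \left(-1868 - 2876\right) \left(- 57 \left(1 - 57\right) + 15 \left(-121\right)\right) = - 4744 \left(\left(-57\right) \left(-56\right) - 1815\right) = - 4744 \left(3192 - 1815\right) = \left(-4744\right) 1377 = -6532488$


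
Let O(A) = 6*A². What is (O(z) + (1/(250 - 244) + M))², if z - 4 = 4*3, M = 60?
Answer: 91718929/36 ≈ 2.5477e+6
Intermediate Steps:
z = 16 (z = 4 + 4*3 = 4 + 12 = 16)
(O(z) + (1/(250 - 244) + M))² = (6*16² + (1/(250 - 244) + 60))² = (6*256 + (1/6 + 60))² = (1536 + (⅙ + 60))² = (1536 + 361/6)² = (9577/6)² = 91718929/36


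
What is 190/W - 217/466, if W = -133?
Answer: -6179/3262 ≈ -1.8942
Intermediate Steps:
190/W - 217/466 = 190/(-133) - 217/466 = 190*(-1/133) - 217*1/466 = -10/7 - 217/466 = -6179/3262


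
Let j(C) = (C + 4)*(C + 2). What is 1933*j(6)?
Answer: 154640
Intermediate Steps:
j(C) = (2 + C)*(4 + C) (j(C) = (4 + C)*(2 + C) = (2 + C)*(4 + C))
1933*j(6) = 1933*(8 + 6² + 6*6) = 1933*(8 + 36 + 36) = 1933*80 = 154640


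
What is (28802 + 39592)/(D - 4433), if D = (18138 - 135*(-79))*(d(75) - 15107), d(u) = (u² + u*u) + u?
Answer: -68394/108937379 ≈ -0.00062783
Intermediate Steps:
d(u) = u + 2*u² (d(u) = (u² + u²) + u = 2*u² + u = u + 2*u²)
D = -108932946 (D = (18138 - 135*(-79))*(75*(1 + 2*75) - 15107) = (18138 + 10665)*(75*(1 + 150) - 15107) = 28803*(75*151 - 15107) = 28803*(11325 - 15107) = 28803*(-3782) = -108932946)
(28802 + 39592)/(D - 4433) = (28802 + 39592)/(-108932946 - 4433) = 68394/(-108937379) = 68394*(-1/108937379) = -68394/108937379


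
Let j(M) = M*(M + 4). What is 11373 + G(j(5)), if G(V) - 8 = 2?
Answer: 11383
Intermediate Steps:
j(M) = M*(4 + M)
G(V) = 10 (G(V) = 8 + 2 = 10)
11373 + G(j(5)) = 11373 + 10 = 11383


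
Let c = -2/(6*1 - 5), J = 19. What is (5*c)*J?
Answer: -190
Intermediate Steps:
c = -2 (c = -2/(6 - 5) = -2/1 = -2*1 = -2)
(5*c)*J = (5*(-2))*19 = -10*19 = -190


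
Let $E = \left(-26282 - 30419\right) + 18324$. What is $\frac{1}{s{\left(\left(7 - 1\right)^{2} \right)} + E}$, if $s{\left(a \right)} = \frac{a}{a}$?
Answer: $- \frac{1}{38376} \approx -2.6058 \cdot 10^{-5}$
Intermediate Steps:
$E = -38377$ ($E = -56701 + 18324 = -38377$)
$s{\left(a \right)} = 1$
$\frac{1}{s{\left(\left(7 - 1\right)^{2} \right)} + E} = \frac{1}{1 - 38377} = \frac{1}{-38376} = - \frac{1}{38376}$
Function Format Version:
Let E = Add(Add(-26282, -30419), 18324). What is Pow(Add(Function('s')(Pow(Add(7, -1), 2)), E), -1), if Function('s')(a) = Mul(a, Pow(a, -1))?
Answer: Rational(-1, 38376) ≈ -2.6058e-5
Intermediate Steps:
E = -38377 (E = Add(-56701, 18324) = -38377)
Function('s')(a) = 1
Pow(Add(Function('s')(Pow(Add(7, -1), 2)), E), -1) = Pow(Add(1, -38377), -1) = Pow(-38376, -1) = Rational(-1, 38376)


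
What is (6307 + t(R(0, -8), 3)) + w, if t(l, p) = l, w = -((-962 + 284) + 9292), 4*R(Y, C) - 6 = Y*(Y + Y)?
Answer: -4611/2 ≈ -2305.5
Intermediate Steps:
R(Y, C) = 3/2 + Y²/2 (R(Y, C) = 3/2 + (Y*(Y + Y))/4 = 3/2 + (Y*(2*Y))/4 = 3/2 + (2*Y²)/4 = 3/2 + Y²/2)
w = -8614 (w = -(-678 + 9292) = -1*8614 = -8614)
(6307 + t(R(0, -8), 3)) + w = (6307 + (3/2 + (½)*0²)) - 8614 = (6307 + (3/2 + (½)*0)) - 8614 = (6307 + (3/2 + 0)) - 8614 = (6307 + 3/2) - 8614 = 12617/2 - 8614 = -4611/2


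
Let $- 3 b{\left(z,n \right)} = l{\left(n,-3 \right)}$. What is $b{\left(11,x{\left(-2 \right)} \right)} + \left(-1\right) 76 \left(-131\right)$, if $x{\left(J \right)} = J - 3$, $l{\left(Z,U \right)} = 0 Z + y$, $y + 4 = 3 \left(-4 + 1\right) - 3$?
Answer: $\frac{29884}{3} \approx 9961.3$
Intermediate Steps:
$y = -16$ ($y = -4 + \left(3 \left(-4 + 1\right) - 3\right) = -4 + \left(3 \left(-3\right) - 3\right) = -4 - 12 = -16$)
$l{\left(Z,U \right)} = -16$ ($l{\left(Z,U \right)} = 0 Z - 16 = 0 - 16 = -16$)
$x{\left(J \right)} = -3 + J$ ($x{\left(J \right)} = J - 3 = -3 + J$)
$b{\left(z,n \right)} = \frac{16}{3}$ ($b{\left(z,n \right)} = \left(- \frac{1}{3}\right) \left(-16\right) = \frac{16}{3}$)
$b{\left(11,x{\left(-2 \right)} \right)} + \left(-1\right) 76 \left(-131\right) = \frac{16}{3} + \left(-1\right) 76 \left(-131\right) = \frac{16}{3} - -9956 = \frac{16}{3} + 9956 = \frac{29884}{3}$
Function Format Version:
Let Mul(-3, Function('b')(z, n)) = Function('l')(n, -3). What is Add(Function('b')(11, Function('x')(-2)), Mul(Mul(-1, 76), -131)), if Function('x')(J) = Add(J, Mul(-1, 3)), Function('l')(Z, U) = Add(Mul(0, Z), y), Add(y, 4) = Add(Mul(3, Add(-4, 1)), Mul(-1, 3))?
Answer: Rational(29884, 3) ≈ 9961.3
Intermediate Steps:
y = -16 (y = Add(-4, Add(Mul(3, Add(-4, 1)), Mul(-1, 3))) = Add(-4, Add(Mul(3, -3), -3)) = Add(-4, Add(-9, -3)) = Add(-4, -12) = -16)
Function('l')(Z, U) = -16 (Function('l')(Z, U) = Add(Mul(0, Z), -16) = Add(0, -16) = -16)
Function('x')(J) = Add(-3, J) (Function('x')(J) = Add(J, -3) = Add(-3, J))
Function('b')(z, n) = Rational(16, 3) (Function('b')(z, n) = Mul(Rational(-1, 3), -16) = Rational(16, 3))
Add(Function('b')(11, Function('x')(-2)), Mul(Mul(-1, 76), -131)) = Add(Rational(16, 3), Mul(Mul(-1, 76), -131)) = Add(Rational(16, 3), Mul(-76, -131)) = Add(Rational(16, 3), 9956) = Rational(29884, 3)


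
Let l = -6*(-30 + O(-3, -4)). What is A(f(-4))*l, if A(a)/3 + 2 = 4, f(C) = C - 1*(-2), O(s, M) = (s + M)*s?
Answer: 324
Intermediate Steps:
O(s, M) = s*(M + s) (O(s, M) = (M + s)*s = s*(M + s))
f(C) = 2 + C (f(C) = C + 2 = 2 + C)
A(a) = 6 (A(a) = -6 + 3*4 = -6 + 12 = 6)
l = 54 (l = -6*(-30 - 3*(-4 - 3)) = -6*(-30 - 3*(-7)) = -6*(-30 + 21) = -6*(-9) = 54)
A(f(-4))*l = 6*54 = 324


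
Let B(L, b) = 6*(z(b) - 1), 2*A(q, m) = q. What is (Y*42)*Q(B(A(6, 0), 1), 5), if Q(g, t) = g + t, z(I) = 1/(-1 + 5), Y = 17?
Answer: 357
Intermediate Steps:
A(q, m) = q/2
z(I) = ¼ (z(I) = 1/4 = ¼)
B(L, b) = -9/2 (B(L, b) = 6*(¼ - 1) = 6*(-¾) = -9/2)
(Y*42)*Q(B(A(6, 0), 1), 5) = (17*42)*(-9/2 + 5) = 714*(½) = 357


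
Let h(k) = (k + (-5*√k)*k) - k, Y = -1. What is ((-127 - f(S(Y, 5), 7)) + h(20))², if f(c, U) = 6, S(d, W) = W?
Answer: 217689 + 53200*√5 ≈ 3.3665e+5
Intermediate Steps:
h(k) = -5*k^(3/2) (h(k) = (k - 5*k^(3/2)) - k = -5*k^(3/2))
((-127 - f(S(Y, 5), 7)) + h(20))² = ((-127 - 1*6) - 200*√5)² = ((-127 - 6) - 200*√5)² = (-133 - 200*√5)²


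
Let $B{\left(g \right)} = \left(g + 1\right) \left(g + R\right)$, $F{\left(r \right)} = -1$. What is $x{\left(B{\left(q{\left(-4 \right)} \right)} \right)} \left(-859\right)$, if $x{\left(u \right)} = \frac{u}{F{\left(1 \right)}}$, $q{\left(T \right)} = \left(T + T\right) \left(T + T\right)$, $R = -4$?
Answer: $3350100$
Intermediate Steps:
$q{\left(T \right)} = 4 T^{2}$ ($q{\left(T \right)} = 2 T 2 T = 4 T^{2}$)
$B{\left(g \right)} = \left(1 + g\right) \left(-4 + g\right)$ ($B{\left(g \right)} = \left(g + 1\right) \left(g - 4\right) = \left(1 + g\right) \left(-4 + g\right)$)
$x{\left(u \right)} = - u$ ($x{\left(u \right)} = \frac{u}{-1} = u \left(-1\right) = - u$)
$x{\left(B{\left(q{\left(-4 \right)} \right)} \right)} \left(-859\right) = - (-4 + \left(4 \left(-4\right)^{2}\right)^{2} - 3 \cdot 4 \left(-4\right)^{2}) \left(-859\right) = - (-4 + \left(4 \cdot 16\right)^{2} - 3 \cdot 4 \cdot 16) \left(-859\right) = - (-4 + 64^{2} - 192) \left(-859\right) = - (-4 + 4096 - 192) \left(-859\right) = \left(-1\right) 3900 \left(-859\right) = \left(-3900\right) \left(-859\right) = 3350100$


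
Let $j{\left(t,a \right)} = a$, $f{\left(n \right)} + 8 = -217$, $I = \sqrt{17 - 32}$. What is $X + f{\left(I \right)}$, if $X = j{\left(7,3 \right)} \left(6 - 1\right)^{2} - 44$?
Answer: $-194$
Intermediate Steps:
$I = i \sqrt{15}$ ($I = \sqrt{-15} = i \sqrt{15} \approx 3.873 i$)
$f{\left(n \right)} = -225$ ($f{\left(n \right)} = -8 - 217 = -225$)
$X = 31$ ($X = 3 \left(6 - 1\right)^{2} - 44 = 3 \cdot 5^{2} - 44 = 3 \cdot 25 - 44 = 75 - 44 = 31$)
$X + f{\left(I \right)} = 31 - 225 = -194$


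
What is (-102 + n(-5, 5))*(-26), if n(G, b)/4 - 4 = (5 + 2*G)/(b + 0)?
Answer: 2340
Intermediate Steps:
n(G, b) = 16 + 4*(5 + 2*G)/b (n(G, b) = 16 + 4*((5 + 2*G)/(b + 0)) = 16 + 4*((5 + 2*G)/b) = 16 + 4*(5 + 2*G)/b)
(-102 + n(-5, 5))*(-26) = (-102 + 4*(5 + 2*(-5) + 4*5)/5)*(-26) = (-102 + 4*(1/5)*(5 - 10 + 20))*(-26) = (-102 + 4*(1/5)*15)*(-26) = (-102 + 12)*(-26) = -90*(-26) = 2340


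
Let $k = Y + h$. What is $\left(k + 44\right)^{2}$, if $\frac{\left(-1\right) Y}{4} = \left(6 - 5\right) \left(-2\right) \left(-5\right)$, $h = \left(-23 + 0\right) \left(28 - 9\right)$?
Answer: $187489$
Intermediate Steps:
$h = -437$ ($h = \left(-23\right) 19 = -437$)
$Y = -40$ ($Y = - 4 \left(6 - 5\right) \left(-2\right) \left(-5\right) = - 4 \cdot 1 \left(-2\right) \left(-5\right) = - 4 \left(\left(-2\right) \left(-5\right)\right) = \left(-4\right) 10 = -40$)
$k = -477$ ($k = -40 - 437 = -477$)
$\left(k + 44\right)^{2} = \left(-477 + 44\right)^{2} = \left(-433\right)^{2} = 187489$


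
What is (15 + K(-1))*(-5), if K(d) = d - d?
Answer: -75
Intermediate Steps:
K(d) = 0
(15 + K(-1))*(-5) = (15 + 0)*(-5) = 15*(-5) = -75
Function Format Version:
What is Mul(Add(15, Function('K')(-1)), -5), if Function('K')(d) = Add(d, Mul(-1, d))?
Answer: -75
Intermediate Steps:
Function('K')(d) = 0
Mul(Add(15, Function('K')(-1)), -5) = Mul(Add(15, 0), -5) = Mul(15, -5) = -75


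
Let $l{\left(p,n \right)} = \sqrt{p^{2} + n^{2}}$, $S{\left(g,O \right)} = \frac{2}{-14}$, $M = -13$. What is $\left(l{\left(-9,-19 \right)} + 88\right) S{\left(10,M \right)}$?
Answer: $- \frac{88}{7} - \frac{\sqrt{442}}{7} \approx -15.575$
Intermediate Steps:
$S{\left(g,O \right)} = - \frac{1}{7}$ ($S{\left(g,O \right)} = 2 \left(- \frac{1}{14}\right) = - \frac{1}{7}$)
$l{\left(p,n \right)} = \sqrt{n^{2} + p^{2}}$
$\left(l{\left(-9,-19 \right)} + 88\right) S{\left(10,M \right)} = \left(\sqrt{\left(-19\right)^{2} + \left(-9\right)^{2}} + 88\right) \left(- \frac{1}{7}\right) = \left(\sqrt{361 + 81} + 88\right) \left(- \frac{1}{7}\right) = \left(\sqrt{442} + 88\right) \left(- \frac{1}{7}\right) = \left(88 + \sqrt{442}\right) \left(- \frac{1}{7}\right) = - \frac{88}{7} - \frac{\sqrt{442}}{7}$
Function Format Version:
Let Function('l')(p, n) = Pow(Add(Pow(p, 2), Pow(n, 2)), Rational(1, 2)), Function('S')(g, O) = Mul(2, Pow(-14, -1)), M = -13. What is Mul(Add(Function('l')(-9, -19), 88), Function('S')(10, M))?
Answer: Add(Rational(-88, 7), Mul(Rational(-1, 7), Pow(442, Rational(1, 2)))) ≈ -15.575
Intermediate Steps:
Function('S')(g, O) = Rational(-1, 7) (Function('S')(g, O) = Mul(2, Rational(-1, 14)) = Rational(-1, 7))
Function('l')(p, n) = Pow(Add(Pow(n, 2), Pow(p, 2)), Rational(1, 2))
Mul(Add(Function('l')(-9, -19), 88), Function('S')(10, M)) = Mul(Add(Pow(Add(Pow(-19, 2), Pow(-9, 2)), Rational(1, 2)), 88), Rational(-1, 7)) = Mul(Add(Pow(Add(361, 81), Rational(1, 2)), 88), Rational(-1, 7)) = Mul(Add(Pow(442, Rational(1, 2)), 88), Rational(-1, 7)) = Mul(Add(88, Pow(442, Rational(1, 2))), Rational(-1, 7)) = Add(Rational(-88, 7), Mul(Rational(-1, 7), Pow(442, Rational(1, 2))))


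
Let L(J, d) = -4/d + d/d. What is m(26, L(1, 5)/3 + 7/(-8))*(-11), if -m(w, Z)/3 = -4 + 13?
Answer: 297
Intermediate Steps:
L(J, d) = 1 - 4/d (L(J, d) = -4/d + 1 = 1 - 4/d)
m(w, Z) = -27 (m(w, Z) = -3*(-4 + 13) = -3*9 = -27)
m(26, L(1, 5)/3 + 7/(-8))*(-11) = -27*(-11) = 297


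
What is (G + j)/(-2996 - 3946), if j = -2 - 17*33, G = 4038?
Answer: -3475/6942 ≈ -0.50058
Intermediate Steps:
j = -563 (j = -2 - 561 = -563)
(G + j)/(-2996 - 3946) = (4038 - 563)/(-2996 - 3946) = 3475/(-6942) = 3475*(-1/6942) = -3475/6942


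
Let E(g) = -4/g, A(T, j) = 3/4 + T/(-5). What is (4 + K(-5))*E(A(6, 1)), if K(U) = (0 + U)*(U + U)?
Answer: 480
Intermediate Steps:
A(T, j) = ¾ - T/5 (A(T, j) = 3*(¼) + T*(-⅕) = ¾ - T/5)
K(U) = 2*U² (K(U) = U*(2*U) = 2*U²)
(4 + K(-5))*E(A(6, 1)) = (4 + 2*(-5)²)*(-4/(¾ - ⅕*6)) = (4 + 2*25)*(-4/(¾ - 6/5)) = (4 + 50)*(-4/(-9/20)) = 54*(-4*(-20/9)) = 54*(80/9) = 480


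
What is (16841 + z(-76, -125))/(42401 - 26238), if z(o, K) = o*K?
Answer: 3763/2309 ≈ 1.6297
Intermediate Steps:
z(o, K) = K*o
(16841 + z(-76, -125))/(42401 - 26238) = (16841 - 125*(-76))/(42401 - 26238) = (16841 + 9500)/16163 = 26341*(1/16163) = 3763/2309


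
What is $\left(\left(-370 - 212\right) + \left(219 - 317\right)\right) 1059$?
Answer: $-720120$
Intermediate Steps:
$\left(\left(-370 - 212\right) + \left(219 - 317\right)\right) 1059 = \left(-582 - 98\right) 1059 = \left(-680\right) 1059 = -720120$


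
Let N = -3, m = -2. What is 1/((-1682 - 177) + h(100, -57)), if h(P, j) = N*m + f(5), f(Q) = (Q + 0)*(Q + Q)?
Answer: -1/1803 ≈ -0.00055463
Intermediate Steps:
f(Q) = 2*Q² (f(Q) = Q*(2*Q) = 2*Q²)
h(P, j) = 56 (h(P, j) = -3*(-2) + 2*5² = 6 + 2*25 = 6 + 50 = 56)
1/((-1682 - 177) + h(100, -57)) = 1/((-1682 - 177) + 56) = 1/(-1859 + 56) = 1/(-1803) = -1/1803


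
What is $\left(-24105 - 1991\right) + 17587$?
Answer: $-8509$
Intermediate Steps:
$\left(-24105 - 1991\right) + 17587 = -26096 + 17587 = -8509$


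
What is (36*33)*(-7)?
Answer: -8316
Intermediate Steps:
(36*33)*(-7) = 1188*(-7) = -8316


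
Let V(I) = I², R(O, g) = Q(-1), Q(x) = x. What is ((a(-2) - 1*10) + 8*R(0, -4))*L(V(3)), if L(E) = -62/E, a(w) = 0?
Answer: 124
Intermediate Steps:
R(O, g) = -1
((a(-2) - 1*10) + 8*R(0, -4))*L(V(3)) = ((0 - 1*10) + 8*(-1))*(-62/(3²)) = ((0 - 10) - 8)*(-62/9) = (-10 - 8)*(-62*⅑) = -18*(-62/9) = 124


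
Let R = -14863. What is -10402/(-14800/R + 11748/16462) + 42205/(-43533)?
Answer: -565376348793496/92895895827 ≈ -6086.1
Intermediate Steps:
-10402/(-14800/R + 11748/16462) + 42205/(-43533) = -10402/(-14800/(-14863) + 11748/16462) + 42205/(-43533) = -10402/(-14800*(-1/14863) + 11748*(1/16462)) + 42205*(-1/43533) = -10402/(14800/14863 + 5874/8231) - 42205/43533 = -10402/209124062/122337353 - 42205/43533 = -10402*122337353/209124062 - 42205/43533 = -90896653279/14937433 - 42205/43533 = -565376348793496/92895895827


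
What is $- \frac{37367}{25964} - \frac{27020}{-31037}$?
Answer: $- \frac{458212299}{805844668} \approx -0.56861$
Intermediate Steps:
$- \frac{37367}{25964} - \frac{27020}{-31037} = \left(-37367\right) \frac{1}{25964} - - \frac{27020}{31037} = - \frac{37367}{25964} + \frac{27020}{31037} = - \frac{458212299}{805844668}$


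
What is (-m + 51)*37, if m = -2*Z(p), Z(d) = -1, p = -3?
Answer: 1813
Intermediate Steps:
m = 2 (m = -2*(-1) = 2)
(-m + 51)*37 = (-1*2 + 51)*37 = (-2 + 51)*37 = 49*37 = 1813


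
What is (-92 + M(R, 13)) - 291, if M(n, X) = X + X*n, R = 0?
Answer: -370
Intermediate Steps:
(-92 + M(R, 13)) - 291 = (-92 + 13*(1 + 0)) - 291 = (-92 + 13*1) - 291 = (-92 + 13) - 291 = -79 - 291 = -370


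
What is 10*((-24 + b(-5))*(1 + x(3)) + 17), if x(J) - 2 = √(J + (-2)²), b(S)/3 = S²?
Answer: 1700 + 510*√7 ≈ 3049.3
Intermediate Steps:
b(S) = 3*S²
x(J) = 2 + √(4 + J) (x(J) = 2 + √(J + (-2)²) = 2 + √(J + 4) = 2 + √(4 + J))
10*((-24 + b(-5))*(1 + x(3)) + 17) = 10*((-24 + 3*(-5)²)*(1 + (2 + √(4 + 3))) + 17) = 10*((-24 + 3*25)*(1 + (2 + √7)) + 17) = 10*((-24 + 75)*(3 + √7) + 17) = 10*(51*(3 + √7) + 17) = 10*((153 + 51*√7) + 17) = 10*(170 + 51*√7) = 1700 + 510*√7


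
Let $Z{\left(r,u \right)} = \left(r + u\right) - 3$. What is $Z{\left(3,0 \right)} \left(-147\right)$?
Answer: $0$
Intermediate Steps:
$Z{\left(r,u \right)} = -3 + r + u$
$Z{\left(3,0 \right)} \left(-147\right) = \left(-3 + 3 + 0\right) \left(-147\right) = 0 \left(-147\right) = 0$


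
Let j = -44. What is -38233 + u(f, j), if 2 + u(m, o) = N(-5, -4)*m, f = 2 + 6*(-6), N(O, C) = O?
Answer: -38065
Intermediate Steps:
f = -34 (f = 2 - 36 = -34)
u(m, o) = -2 - 5*m
-38233 + u(f, j) = -38233 + (-2 - 5*(-34)) = -38233 + (-2 + 170) = -38233 + 168 = -38065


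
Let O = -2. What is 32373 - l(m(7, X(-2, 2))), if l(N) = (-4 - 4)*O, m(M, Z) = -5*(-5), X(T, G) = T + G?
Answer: 32357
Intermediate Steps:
X(T, G) = G + T
m(M, Z) = 25
l(N) = 16 (l(N) = (-4 - 4)*(-2) = -8*(-2) = 16)
32373 - l(m(7, X(-2, 2))) = 32373 - 1*16 = 32373 - 16 = 32357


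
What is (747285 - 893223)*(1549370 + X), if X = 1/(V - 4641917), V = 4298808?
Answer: -5967772935459354/26393 ≈ -2.2611e+11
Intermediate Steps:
X = -1/343109 (X = 1/(4298808 - 4641917) = 1/(-343109) = -1/343109 ≈ -2.9145e-6)
(747285 - 893223)*(1549370 + X) = (747285 - 893223)*(1549370 - 1/343109) = -145938*531602791329/343109 = -5967772935459354/26393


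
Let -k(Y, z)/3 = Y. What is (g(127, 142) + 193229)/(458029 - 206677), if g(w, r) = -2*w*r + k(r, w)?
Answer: 17415/27928 ≈ 0.62357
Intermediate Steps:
k(Y, z) = -3*Y
g(w, r) = -3*r - 2*r*w (g(w, r) = -2*w*r - 3*r = -2*r*w - 3*r = -3*r - 2*r*w)
(g(127, 142) + 193229)/(458029 - 206677) = (142*(-3 - 2*127) + 193229)/(458029 - 206677) = (142*(-3 - 254) + 193229)/251352 = (142*(-257) + 193229)*(1/251352) = (-36494 + 193229)*(1/251352) = 156735*(1/251352) = 17415/27928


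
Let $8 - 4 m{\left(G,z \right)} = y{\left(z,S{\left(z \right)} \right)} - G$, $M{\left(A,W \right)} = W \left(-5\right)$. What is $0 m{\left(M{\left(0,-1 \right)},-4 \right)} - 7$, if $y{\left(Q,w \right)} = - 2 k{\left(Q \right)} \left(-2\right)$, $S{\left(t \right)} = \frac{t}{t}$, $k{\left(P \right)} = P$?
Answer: $-7$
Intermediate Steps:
$M{\left(A,W \right)} = - 5 W$
$S{\left(t \right)} = 1$
$y{\left(Q,w \right)} = 4 Q$ ($y{\left(Q,w \right)} = - 2 Q \left(-2\right) = 4 Q$)
$m{\left(G,z \right)} = 2 - z + \frac{G}{4}$ ($m{\left(G,z \right)} = 2 - \frac{4 z - G}{4} = 2 - \frac{- G + 4 z}{4} = 2 + \left(- z + \frac{G}{4}\right) = 2 - z + \frac{G}{4}$)
$0 m{\left(M{\left(0,-1 \right)},-4 \right)} - 7 = 0 \left(2 - -4 + \frac{\left(-5\right) \left(-1\right)}{4}\right) - 7 = 0 \left(2 + 4 + \frac{1}{4} \cdot 5\right) - 7 = 0 \left(2 + 4 + \frac{5}{4}\right) - 7 = 0 \cdot \frac{29}{4} - 7 = 0 - 7 = -7$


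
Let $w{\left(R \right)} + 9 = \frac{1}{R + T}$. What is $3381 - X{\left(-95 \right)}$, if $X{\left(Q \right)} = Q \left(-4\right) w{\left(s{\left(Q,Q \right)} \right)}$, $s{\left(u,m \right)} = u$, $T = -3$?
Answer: $\frac{333439}{49} \approx 6804.9$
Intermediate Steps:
$w{\left(R \right)} = -9 + \frac{1}{-3 + R}$ ($w{\left(R \right)} = -9 + \frac{1}{R - 3} = -9 + \frac{1}{-3 + R}$)
$X{\left(Q \right)} = - \frac{4 Q \left(28 - 9 Q\right)}{-3 + Q}$ ($X{\left(Q \right)} = Q \left(-4\right) \frac{28 - 9 Q}{-3 + Q} = - 4 Q \frac{28 - 9 Q}{-3 + Q} = - \frac{4 Q \left(28 - 9 Q\right)}{-3 + Q}$)
$3381 - X{\left(-95 \right)} = 3381 - 4 \left(-95\right) \frac{1}{-3 - 95} \left(-28 + 9 \left(-95\right)\right) = 3381 - 4 \left(-95\right) \frac{1}{-98} \left(-28 - 855\right) = 3381 - 4 \left(-95\right) \left(- \frac{1}{98}\right) \left(-883\right) = 3381 - - \frac{167770}{49} = 3381 + \frac{167770}{49} = \frac{333439}{49}$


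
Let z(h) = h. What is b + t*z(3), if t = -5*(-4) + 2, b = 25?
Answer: 91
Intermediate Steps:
t = 22 (t = 20 + 2 = 22)
b + t*z(3) = 25 + 22*3 = 25 + 66 = 91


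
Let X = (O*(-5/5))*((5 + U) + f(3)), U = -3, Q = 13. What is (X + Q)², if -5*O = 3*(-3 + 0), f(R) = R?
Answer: 16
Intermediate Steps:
O = 9/5 (O = -3*(-3 + 0)/5 = -3*(-3)/5 = -⅕*(-9) = 9/5 ≈ 1.8000)
X = -9 (X = (9*(-5/5)/5)*((5 - 3) + 3) = (9*(-5*⅕)/5)*(2 + 3) = ((9/5)*(-1))*5 = -9/5*5 = -9)
(X + Q)² = (-9 + 13)² = 4² = 16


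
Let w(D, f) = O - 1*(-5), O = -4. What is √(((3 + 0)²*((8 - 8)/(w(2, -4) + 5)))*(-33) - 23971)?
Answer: I*√23971 ≈ 154.83*I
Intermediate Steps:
w(D, f) = 1 (w(D, f) = -4 - 1*(-5) = -4 + 5 = 1)
√(((3 + 0)²*((8 - 8)/(w(2, -4) + 5)))*(-33) - 23971) = √(((3 + 0)²*((8 - 8)/(1 + 5)))*(-33) - 23971) = √((3²*(0/6))*(-33) - 23971) = √((9*(0*(⅙)))*(-33) - 23971) = √((9*0)*(-33) - 23971) = √(0*(-33) - 23971) = √(0 - 23971) = √(-23971) = I*√23971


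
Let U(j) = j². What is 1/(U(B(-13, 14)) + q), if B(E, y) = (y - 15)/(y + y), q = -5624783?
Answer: -784/4409829871 ≈ -1.7778e-7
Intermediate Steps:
B(E, y) = (-15 + y)/(2*y) (B(E, y) = (-15 + y)/((2*y)) = (-15 + y)*(1/(2*y)) = (-15 + y)/(2*y))
1/(U(B(-13, 14)) + q) = 1/(((½)*(-15 + 14)/14)² - 5624783) = 1/(((½)*(1/14)*(-1))² - 5624783) = 1/((-1/28)² - 5624783) = 1/(1/784 - 5624783) = 1/(-4409829871/784) = -784/4409829871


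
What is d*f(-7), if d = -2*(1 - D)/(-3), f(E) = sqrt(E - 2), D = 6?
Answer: -10*I ≈ -10.0*I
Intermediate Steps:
f(E) = sqrt(-2 + E)
d = -10/3 (d = -2*(1 - 1*6)/(-3) = -2*(1 - 6)*(-1/3) = -2*(-5)*(-1/3) = 10*(-1/3) = -10/3 ≈ -3.3333)
d*f(-7) = -10*sqrt(-2 - 7)/3 = -10*I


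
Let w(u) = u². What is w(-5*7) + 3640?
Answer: 4865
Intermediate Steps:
w(-5*7) + 3640 = (-5*7)² + 3640 = (-35)² + 3640 = 1225 + 3640 = 4865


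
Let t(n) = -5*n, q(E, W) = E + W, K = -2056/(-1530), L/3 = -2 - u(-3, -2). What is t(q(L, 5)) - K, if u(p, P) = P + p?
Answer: -54578/765 ≈ -71.344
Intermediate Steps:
L = 9 (L = 3*(-2 - (-2 - 3)) = 3*(-2 - 1*(-5)) = 3*(-2 + 5) = 3*3 = 9)
K = 1028/765 (K = -2056*(-1/1530) = 1028/765 ≈ 1.3438)
t(q(L, 5)) - K = -5*(9 + 5) - 1*1028/765 = -5*14 - 1028/765 = -70 - 1028/765 = -54578/765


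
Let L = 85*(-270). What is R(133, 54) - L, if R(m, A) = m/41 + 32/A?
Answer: 25409897/1107 ≈ 22954.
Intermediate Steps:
L = -22950
R(m, A) = 32/A + m/41 (R(m, A) = m*(1/41) + 32/A = m/41 + 32/A = 32/A + m/41)
R(133, 54) - L = (32/54 + (1/41)*133) - 1*(-22950) = (32*(1/54) + 133/41) + 22950 = (16/27 + 133/41) + 22950 = 4247/1107 + 22950 = 25409897/1107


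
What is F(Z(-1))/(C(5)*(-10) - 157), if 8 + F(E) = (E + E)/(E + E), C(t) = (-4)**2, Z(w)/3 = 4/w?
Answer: 7/317 ≈ 0.022082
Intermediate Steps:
Z(w) = 12/w (Z(w) = 3*(4/w) = 12/w)
C(t) = 16
F(E) = -7 (F(E) = -8 + (E + E)/(E + E) = -8 + (2*E)/((2*E)) = -8 + (2*E)*(1/(2*E)) = -8 + 1 = -7)
F(Z(-1))/(C(5)*(-10) - 157) = -7/(16*(-10) - 157) = -7/(-160 - 157) = -7/(-317) = -7*(-1/317) = 7/317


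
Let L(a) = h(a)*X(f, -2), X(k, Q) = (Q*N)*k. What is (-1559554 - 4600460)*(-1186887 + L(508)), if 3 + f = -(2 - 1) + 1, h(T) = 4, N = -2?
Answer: 7311536217090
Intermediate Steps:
f = -3 (f = -3 + (-(2 - 1) + 1) = -3 + (-1*1 + 1) = -3 + (-1 + 1) = -3 + 0 = -3)
X(k, Q) = -2*Q*k (X(k, Q) = (Q*(-2))*k = (-2*Q)*k = -2*Q*k)
L(a) = -48 (L(a) = 4*(-2*(-2)*(-3)) = 4*(-12) = -48)
(-1559554 - 4600460)*(-1186887 + L(508)) = (-1559554 - 4600460)*(-1186887 - 48) = -6160014*(-1186935) = 7311536217090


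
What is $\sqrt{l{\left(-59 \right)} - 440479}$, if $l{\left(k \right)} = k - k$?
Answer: $i \sqrt{440479} \approx 663.69 i$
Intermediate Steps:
$l{\left(k \right)} = 0$
$\sqrt{l{\left(-59 \right)} - 440479} = \sqrt{0 - 440479} = \sqrt{-440479} = i \sqrt{440479}$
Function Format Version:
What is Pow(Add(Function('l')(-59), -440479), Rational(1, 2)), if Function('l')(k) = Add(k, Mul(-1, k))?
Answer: Mul(I, Pow(440479, Rational(1, 2))) ≈ Mul(663.69, I)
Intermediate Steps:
Function('l')(k) = 0
Pow(Add(Function('l')(-59), -440479), Rational(1, 2)) = Pow(Add(0, -440479), Rational(1, 2)) = Pow(-440479, Rational(1, 2)) = Mul(I, Pow(440479, Rational(1, 2)))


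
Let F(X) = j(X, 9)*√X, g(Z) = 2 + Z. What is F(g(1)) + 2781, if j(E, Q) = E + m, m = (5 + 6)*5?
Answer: 2781 + 58*√3 ≈ 2881.5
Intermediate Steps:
m = 55 (m = 11*5 = 55)
j(E, Q) = 55 + E (j(E, Q) = E + 55 = 55 + E)
F(X) = √X*(55 + X) (F(X) = (55 + X)*√X = √X*(55 + X))
F(g(1)) + 2781 = √(2 + 1)*(55 + (2 + 1)) + 2781 = √3*(55 + 3) + 2781 = √3*58 + 2781 = 58*√3 + 2781 = 2781 + 58*√3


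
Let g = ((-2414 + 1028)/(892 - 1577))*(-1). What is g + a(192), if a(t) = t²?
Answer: 25250454/685 ≈ 36862.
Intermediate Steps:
g = -1386/685 (g = -1386/(-685)*(-1) = -1386*(-1/685)*(-1) = (1386/685)*(-1) = -1386/685 ≈ -2.0234)
g + a(192) = -1386/685 + 192² = -1386/685 + 36864 = 25250454/685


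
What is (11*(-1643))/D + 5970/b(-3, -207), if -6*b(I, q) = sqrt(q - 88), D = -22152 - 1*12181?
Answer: 18073/34333 + 7164*I*sqrt(295)/59 ≈ 0.5264 + 2085.5*I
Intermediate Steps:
D = -34333 (D = -22152 - 12181 = -34333)
b(I, q) = -sqrt(-88 + q)/6 (b(I, q) = -sqrt(q - 88)/6 = -sqrt(-88 + q)/6)
(11*(-1643))/D + 5970/b(-3, -207) = (11*(-1643))/(-34333) + 5970/((-sqrt(-88 - 207)/6)) = -18073*(-1/34333) + 5970/((-I*sqrt(295)/6)) = 18073/34333 + 5970/((-I*sqrt(295)/6)) = 18073/34333 + 5970*(6*I*sqrt(295)/295) = 18073/34333 + 7164*I*sqrt(295)/59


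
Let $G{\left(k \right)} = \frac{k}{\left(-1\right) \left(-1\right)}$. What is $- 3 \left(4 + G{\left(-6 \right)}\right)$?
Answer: $6$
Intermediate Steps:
$G{\left(k \right)} = k$ ($G{\left(k \right)} = \frac{k}{1} = k 1 = k$)
$- 3 \left(4 + G{\left(-6 \right)}\right) = - 3 \left(4 - 6\right) = \left(-3\right) \left(-2\right) = 6$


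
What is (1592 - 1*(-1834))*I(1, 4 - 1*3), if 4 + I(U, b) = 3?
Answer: -3426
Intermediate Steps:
I(U, b) = -1 (I(U, b) = -4 + 3 = -1)
(1592 - 1*(-1834))*I(1, 4 - 1*3) = (1592 - 1*(-1834))*(-1) = (1592 + 1834)*(-1) = 3426*(-1) = -3426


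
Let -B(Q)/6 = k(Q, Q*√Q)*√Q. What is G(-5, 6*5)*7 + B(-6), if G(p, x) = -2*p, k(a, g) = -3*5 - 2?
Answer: 70 + 102*I*√6 ≈ 70.0 + 249.85*I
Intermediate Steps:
k(a, g) = -17 (k(a, g) = -15 - 2 = -17)
B(Q) = 102*√Q (B(Q) = -(-102)*√Q = 102*√Q)
G(-5, 6*5)*7 + B(-6) = -2*(-5)*7 + 102*√(-6) = 10*7 + 102*(I*√6) = 70 + 102*I*√6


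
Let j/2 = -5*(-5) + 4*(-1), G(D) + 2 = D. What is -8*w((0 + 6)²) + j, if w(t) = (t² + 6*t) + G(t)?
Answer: -12326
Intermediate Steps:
G(D) = -2 + D
w(t) = -2 + t² + 7*t (w(t) = (t² + 6*t) + (-2 + t) = -2 + t² + 7*t)
j = 42 (j = 2*(-5*(-5) + 4*(-1)) = 2*(25 - 4) = 2*21 = 42)
-8*w((0 + 6)²) + j = -8*(-2 + ((0 + 6)²)² + 7*(0 + 6)²) + 42 = -8*(-2 + (6²)² + 7*6²) + 42 = -8*(-2 + 36² + 7*36) + 42 = -8*(-2 + 1296 + 252) + 42 = -8*1546 + 42 = -12368 + 42 = -12326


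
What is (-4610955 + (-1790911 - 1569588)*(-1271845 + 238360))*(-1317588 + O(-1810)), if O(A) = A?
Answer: -4582296562978967880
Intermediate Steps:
(-4610955 + (-1790911 - 1569588)*(-1271845 + 238360))*(-1317588 + O(-1810)) = (-4610955 + (-1790911 - 1569588)*(-1271845 + 238360))*(-1317588 - 1810) = (-4610955 - 3360499*(-1033485))*(-1319398) = (-4610955 + 3473025309015)*(-1319398) = 3473020698060*(-1319398) = -4582296562978967880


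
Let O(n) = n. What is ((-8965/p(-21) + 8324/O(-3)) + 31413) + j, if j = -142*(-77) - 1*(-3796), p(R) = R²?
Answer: 19116470/441 ≈ 43348.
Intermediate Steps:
j = 14730 (j = 10934 + 3796 = 14730)
((-8965/p(-21) + 8324/O(-3)) + 31413) + j = ((-8965/((-21)²) + 8324/(-3)) + 31413) + 14730 = ((-8965/441 + 8324*(-⅓)) + 31413) + 14730 = ((-8965*1/441 - 8324/3) + 31413) + 14730 = ((-8965/441 - 8324/3) + 31413) + 14730 = (-1232593/441 + 31413) + 14730 = 12620540/441 + 14730 = 19116470/441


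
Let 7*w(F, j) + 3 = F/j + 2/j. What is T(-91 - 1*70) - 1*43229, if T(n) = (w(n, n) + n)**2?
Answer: -21865710100/1270129 ≈ -17215.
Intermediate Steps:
w(F, j) = -3/7 + 2/(7*j) + F/(7*j) (w(F, j) = -3/7 + (F/j + 2/j)/7 = -3/7 + (2/j + F/j)/7 = -3/7 + (2/(7*j) + F/(7*j)) = -3/7 + 2/(7*j) + F/(7*j))
T(n) = (n + (2 - 2*n)/(7*n))**2 (T(n) = ((2 + n - 3*n)/(7*n) + n)**2 = ((2 - 2*n)/(7*n) + n)**2 = (n + (2 - 2*n)/(7*n))**2)
T(-91 - 1*70) - 1*43229 = (2 - 2*(-91 - 1*70) + 7*(-91 - 1*70)**2)**2/(49*(-91 - 1*70)**2) - 1*43229 = (2 - 2*(-91 - 70) + 7*(-91 - 70)**2)**2/(49*(-91 - 70)**2) - 43229 = (1/49)*(2 - 2*(-161) + 7*(-161)**2)**2/(-161)**2 - 43229 = (1/49)*(1/25921)*(2 + 322 + 7*25921)**2 - 43229 = (1/49)*(1/25921)*(2 + 322 + 181447)**2 - 43229 = (1/49)*(1/25921)*181771**2 - 43229 = (1/49)*(1/25921)*33040696441 - 43229 = 33040696441/1270129 - 43229 = -21865710100/1270129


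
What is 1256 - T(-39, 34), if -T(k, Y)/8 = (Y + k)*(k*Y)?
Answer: 54296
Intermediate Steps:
T(k, Y) = -8*Y*k*(Y + k) (T(k, Y) = -8*(Y + k)*k*Y = -8*(Y + k)*Y*k = -8*Y*k*(Y + k))
1256 - T(-39, 34) = 1256 - (-8)*34*(-39)*(34 - 39) = 1256 - (-8)*34*(-39)*(-5) = 1256 - 1*(-53040) = 1256 + 53040 = 54296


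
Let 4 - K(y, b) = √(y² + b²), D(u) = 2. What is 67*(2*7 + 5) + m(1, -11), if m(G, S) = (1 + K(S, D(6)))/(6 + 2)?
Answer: 10189/8 - 5*√5/8 ≈ 1272.2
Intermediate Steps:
K(y, b) = 4 - √(b² + y²) (K(y, b) = 4 - √(y² + b²) = 4 - √(b² + y²))
m(G, S) = 5/8 - √(4 + S²)/8 (m(G, S) = (1 + (4 - √(2² + S²)))/(6 + 2) = (1 + (4 - √(4 + S²)))/8 = (5 - √(4 + S²))*(⅛) = 5/8 - √(4 + S²)/8)
67*(2*7 + 5) + m(1, -11) = 67*(2*7 + 5) + (5/8 - √(4 + (-11)²)/8) = 67*(14 + 5) + (5/8 - √(4 + 121)/8) = 67*19 + (5/8 - 5*√5/8) = 1273 + (5/8 - 5*√5/8) = 10189/8 - 5*√5/8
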